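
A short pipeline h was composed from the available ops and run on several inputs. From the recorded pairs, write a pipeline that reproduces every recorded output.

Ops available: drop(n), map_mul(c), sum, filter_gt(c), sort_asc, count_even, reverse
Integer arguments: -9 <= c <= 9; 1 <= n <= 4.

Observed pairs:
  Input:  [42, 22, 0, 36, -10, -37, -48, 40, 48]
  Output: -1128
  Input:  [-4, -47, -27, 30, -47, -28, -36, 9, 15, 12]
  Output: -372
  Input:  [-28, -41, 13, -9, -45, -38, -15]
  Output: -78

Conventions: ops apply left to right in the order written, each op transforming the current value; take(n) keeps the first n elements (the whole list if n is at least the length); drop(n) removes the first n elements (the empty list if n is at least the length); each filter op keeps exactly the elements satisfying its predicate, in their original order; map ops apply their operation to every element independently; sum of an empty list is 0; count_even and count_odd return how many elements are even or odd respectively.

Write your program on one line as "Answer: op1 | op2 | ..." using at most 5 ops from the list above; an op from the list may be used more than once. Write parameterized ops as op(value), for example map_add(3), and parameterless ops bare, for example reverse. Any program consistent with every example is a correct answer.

reverse | filter_gt(-9) | map_mul(-6) | sort_asc | sum

Check, running the answer program on each example:
  [42, 22, 0, 36, -10, -37, -48, 40, 48] -> [48, 40, -48, -37, -10, 36, 0, 22, 42] -> [48, 40, 36, 0, 22, 42] -> [-288, -240, -216, 0, -132, -252] -> [-288, -252, -240, -216, -132, 0] -> -1128
  [-4, -47, -27, 30, -47, -28, -36, 9, 15, 12] -> [12, 15, 9, -36, -28, -47, 30, -27, -47, -4] -> [12, 15, 9, 30, -4] -> [-72, -90, -54, -180, 24] -> [-180, -90, -72, -54, 24] -> -372
  [-28, -41, 13, -9, -45, -38, -15] -> [-15, -38, -45, -9, 13, -41, -28] -> [13] -> [-78] -> [-78] -> -78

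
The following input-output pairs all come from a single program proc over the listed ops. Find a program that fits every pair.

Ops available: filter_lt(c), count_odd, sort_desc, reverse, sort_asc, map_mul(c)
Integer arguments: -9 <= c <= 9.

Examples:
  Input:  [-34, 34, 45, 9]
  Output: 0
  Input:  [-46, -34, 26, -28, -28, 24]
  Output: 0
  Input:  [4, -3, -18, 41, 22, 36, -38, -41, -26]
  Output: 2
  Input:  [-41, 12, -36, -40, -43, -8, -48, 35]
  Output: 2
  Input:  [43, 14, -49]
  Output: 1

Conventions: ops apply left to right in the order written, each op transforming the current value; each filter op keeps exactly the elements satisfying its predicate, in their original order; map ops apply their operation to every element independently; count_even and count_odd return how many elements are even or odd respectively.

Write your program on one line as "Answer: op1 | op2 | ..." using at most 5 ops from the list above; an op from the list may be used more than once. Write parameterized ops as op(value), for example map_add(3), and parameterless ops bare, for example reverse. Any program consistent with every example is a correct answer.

filter_lt(3) | reverse | sort_desc | count_odd

Check, running the answer program on each example:
  [-34, 34, 45, 9] -> [-34] -> [-34] -> [-34] -> 0
  [-46, -34, 26, -28, -28, 24] -> [-46, -34, -28, -28] -> [-28, -28, -34, -46] -> [-28, -28, -34, -46] -> 0
  [4, -3, -18, 41, 22, 36, -38, -41, -26] -> [-3, -18, -38, -41, -26] -> [-26, -41, -38, -18, -3] -> [-3, -18, -26, -38, -41] -> 2
  [-41, 12, -36, -40, -43, -8, -48, 35] -> [-41, -36, -40, -43, -8, -48] -> [-48, -8, -43, -40, -36, -41] -> [-8, -36, -40, -41, -43, -48] -> 2
  [43, 14, -49] -> [-49] -> [-49] -> [-49] -> 1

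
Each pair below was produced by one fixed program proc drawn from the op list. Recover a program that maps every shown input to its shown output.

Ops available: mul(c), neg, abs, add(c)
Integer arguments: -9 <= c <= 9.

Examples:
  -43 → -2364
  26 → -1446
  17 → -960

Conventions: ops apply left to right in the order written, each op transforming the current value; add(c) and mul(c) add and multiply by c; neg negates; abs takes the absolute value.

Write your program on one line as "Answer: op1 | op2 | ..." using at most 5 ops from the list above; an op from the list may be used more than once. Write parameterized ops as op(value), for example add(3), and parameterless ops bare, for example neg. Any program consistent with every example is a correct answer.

abs | mul(9) | add(7) | mul(-6)

Check, running the answer program on each example:
  -43 -> 43 -> 387 -> 394 -> -2364
  26 -> 26 -> 234 -> 241 -> -1446
  17 -> 17 -> 153 -> 160 -> -960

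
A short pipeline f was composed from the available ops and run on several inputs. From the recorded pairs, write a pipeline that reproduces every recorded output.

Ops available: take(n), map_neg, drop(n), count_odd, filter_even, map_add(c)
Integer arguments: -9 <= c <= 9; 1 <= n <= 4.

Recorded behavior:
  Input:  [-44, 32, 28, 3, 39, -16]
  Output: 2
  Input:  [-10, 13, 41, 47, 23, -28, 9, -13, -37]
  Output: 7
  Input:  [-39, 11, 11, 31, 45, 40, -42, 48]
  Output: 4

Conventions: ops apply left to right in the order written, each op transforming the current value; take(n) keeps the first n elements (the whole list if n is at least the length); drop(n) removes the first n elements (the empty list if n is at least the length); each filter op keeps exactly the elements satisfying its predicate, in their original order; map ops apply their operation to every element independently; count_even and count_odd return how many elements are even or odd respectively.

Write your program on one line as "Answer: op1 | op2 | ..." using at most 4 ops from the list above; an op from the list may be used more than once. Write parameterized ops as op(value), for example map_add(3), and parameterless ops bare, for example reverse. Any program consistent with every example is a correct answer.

map_add(-2) | map_neg | drop(1) | count_odd

Check, running the answer program on each example:
  [-44, 32, 28, 3, 39, -16] -> [-46, 30, 26, 1, 37, -18] -> [46, -30, -26, -1, -37, 18] -> [-30, -26, -1, -37, 18] -> 2
  [-10, 13, 41, 47, 23, -28, 9, -13, -37] -> [-12, 11, 39, 45, 21, -30, 7, -15, -39] -> [12, -11, -39, -45, -21, 30, -7, 15, 39] -> [-11, -39, -45, -21, 30, -7, 15, 39] -> 7
  [-39, 11, 11, 31, 45, 40, -42, 48] -> [-41, 9, 9, 29, 43, 38, -44, 46] -> [41, -9, -9, -29, -43, -38, 44, -46] -> [-9, -9, -29, -43, -38, 44, -46] -> 4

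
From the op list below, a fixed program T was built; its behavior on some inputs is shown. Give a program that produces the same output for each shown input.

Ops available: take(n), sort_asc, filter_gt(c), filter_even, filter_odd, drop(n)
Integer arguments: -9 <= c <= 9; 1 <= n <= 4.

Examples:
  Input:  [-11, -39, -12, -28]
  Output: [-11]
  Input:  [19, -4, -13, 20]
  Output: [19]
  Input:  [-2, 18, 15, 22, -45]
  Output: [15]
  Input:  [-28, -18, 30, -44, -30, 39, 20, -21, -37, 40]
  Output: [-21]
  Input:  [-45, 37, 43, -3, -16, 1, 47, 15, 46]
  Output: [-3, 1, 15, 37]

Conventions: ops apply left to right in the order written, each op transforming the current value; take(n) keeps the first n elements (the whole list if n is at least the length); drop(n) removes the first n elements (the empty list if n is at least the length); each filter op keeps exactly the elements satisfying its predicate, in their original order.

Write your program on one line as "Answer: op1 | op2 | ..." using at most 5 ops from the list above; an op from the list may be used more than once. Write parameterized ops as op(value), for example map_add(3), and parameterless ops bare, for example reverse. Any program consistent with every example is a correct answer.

sort_asc | drop(2) | take(4) | filter_odd

Check, running the answer program on each example:
  [-11, -39, -12, -28] -> [-39, -28, -12, -11] -> [-12, -11] -> [-12, -11] -> [-11]
  [19, -4, -13, 20] -> [-13, -4, 19, 20] -> [19, 20] -> [19, 20] -> [19]
  [-2, 18, 15, 22, -45] -> [-45, -2, 15, 18, 22] -> [15, 18, 22] -> [15, 18, 22] -> [15]
  [-28, -18, 30, -44, -30, 39, 20, -21, -37, 40] -> [-44, -37, -30, -28, -21, -18, 20, 30, 39, 40] -> [-30, -28, -21, -18, 20, 30, 39, 40] -> [-30, -28, -21, -18] -> [-21]
  [-45, 37, 43, -3, -16, 1, 47, 15, 46] -> [-45, -16, -3, 1, 15, 37, 43, 46, 47] -> [-3, 1, 15, 37, 43, 46, 47] -> [-3, 1, 15, 37] -> [-3, 1, 15, 37]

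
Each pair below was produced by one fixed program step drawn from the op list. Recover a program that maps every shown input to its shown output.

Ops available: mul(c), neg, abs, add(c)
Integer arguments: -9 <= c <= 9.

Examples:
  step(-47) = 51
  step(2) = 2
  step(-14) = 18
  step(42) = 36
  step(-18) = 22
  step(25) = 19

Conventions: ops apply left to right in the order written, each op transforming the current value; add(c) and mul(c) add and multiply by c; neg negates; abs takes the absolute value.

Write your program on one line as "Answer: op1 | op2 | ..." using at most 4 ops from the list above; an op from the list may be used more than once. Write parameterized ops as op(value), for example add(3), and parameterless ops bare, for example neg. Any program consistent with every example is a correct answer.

add(-5) | abs | add(-1)

Check, running the answer program on each example:
  -47 -> -52 -> 52 -> 51
  2 -> -3 -> 3 -> 2
  -14 -> -19 -> 19 -> 18
  42 -> 37 -> 37 -> 36
  -18 -> -23 -> 23 -> 22
  25 -> 20 -> 20 -> 19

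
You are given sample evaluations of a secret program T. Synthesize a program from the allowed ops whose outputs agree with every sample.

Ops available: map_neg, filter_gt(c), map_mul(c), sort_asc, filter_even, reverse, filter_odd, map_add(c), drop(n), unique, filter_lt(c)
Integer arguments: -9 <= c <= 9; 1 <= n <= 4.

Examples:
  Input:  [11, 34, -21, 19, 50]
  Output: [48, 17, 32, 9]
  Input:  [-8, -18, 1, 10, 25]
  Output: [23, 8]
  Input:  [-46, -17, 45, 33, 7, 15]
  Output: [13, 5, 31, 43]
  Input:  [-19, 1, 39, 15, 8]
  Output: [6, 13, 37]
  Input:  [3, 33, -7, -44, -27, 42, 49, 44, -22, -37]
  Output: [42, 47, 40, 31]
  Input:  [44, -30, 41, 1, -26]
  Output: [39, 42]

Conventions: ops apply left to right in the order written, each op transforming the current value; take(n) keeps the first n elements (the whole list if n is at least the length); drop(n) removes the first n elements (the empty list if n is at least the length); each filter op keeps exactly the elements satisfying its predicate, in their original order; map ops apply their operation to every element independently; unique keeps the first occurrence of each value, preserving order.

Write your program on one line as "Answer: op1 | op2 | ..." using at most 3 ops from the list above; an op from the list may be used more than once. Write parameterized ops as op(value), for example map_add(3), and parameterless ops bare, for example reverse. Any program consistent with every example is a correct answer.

filter_gt(5) | map_add(-2) | reverse

Check, running the answer program on each example:
  [11, 34, -21, 19, 50] -> [11, 34, 19, 50] -> [9, 32, 17, 48] -> [48, 17, 32, 9]
  [-8, -18, 1, 10, 25] -> [10, 25] -> [8, 23] -> [23, 8]
  [-46, -17, 45, 33, 7, 15] -> [45, 33, 7, 15] -> [43, 31, 5, 13] -> [13, 5, 31, 43]
  [-19, 1, 39, 15, 8] -> [39, 15, 8] -> [37, 13, 6] -> [6, 13, 37]
  [3, 33, -7, -44, -27, 42, 49, 44, -22, -37] -> [33, 42, 49, 44] -> [31, 40, 47, 42] -> [42, 47, 40, 31]
  [44, -30, 41, 1, -26] -> [44, 41] -> [42, 39] -> [39, 42]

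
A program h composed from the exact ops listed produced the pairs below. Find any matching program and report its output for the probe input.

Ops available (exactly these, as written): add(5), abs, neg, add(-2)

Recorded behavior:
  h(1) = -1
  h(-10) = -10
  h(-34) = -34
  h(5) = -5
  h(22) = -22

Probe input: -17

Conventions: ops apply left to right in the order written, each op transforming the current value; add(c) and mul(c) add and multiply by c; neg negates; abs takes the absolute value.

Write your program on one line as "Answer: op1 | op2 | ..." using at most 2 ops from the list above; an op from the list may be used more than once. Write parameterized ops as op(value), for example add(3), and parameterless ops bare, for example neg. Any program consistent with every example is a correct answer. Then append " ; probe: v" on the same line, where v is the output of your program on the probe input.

abs | neg ; probe: -17

Check, running the answer program on each example:
  1 -> 1 -> -1
  -10 -> 10 -> -10
  -34 -> 34 -> -34
  5 -> 5 -> -5
  22 -> 22 -> -22
  probe: -17 -> 17 -> -17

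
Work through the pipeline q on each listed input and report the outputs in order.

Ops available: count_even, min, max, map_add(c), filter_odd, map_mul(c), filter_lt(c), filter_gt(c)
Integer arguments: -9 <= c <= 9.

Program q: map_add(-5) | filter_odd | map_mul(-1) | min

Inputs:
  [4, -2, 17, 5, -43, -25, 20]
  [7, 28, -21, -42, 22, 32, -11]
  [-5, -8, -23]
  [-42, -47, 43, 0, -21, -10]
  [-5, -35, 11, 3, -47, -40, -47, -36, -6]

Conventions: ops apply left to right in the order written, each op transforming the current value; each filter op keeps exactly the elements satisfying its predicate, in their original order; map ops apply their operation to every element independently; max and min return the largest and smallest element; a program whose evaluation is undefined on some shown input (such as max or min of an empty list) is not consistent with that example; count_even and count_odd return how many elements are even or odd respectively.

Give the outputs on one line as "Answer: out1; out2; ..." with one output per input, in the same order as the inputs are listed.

Execution, op by op:
  [4, -2, 17, 5, -43, -25, 20] -> [-1, -7, 12, 0, -48, -30, 15] -> [-1, -7, 15] -> [1, 7, -15] -> -15
  [7, 28, -21, -42, 22, 32, -11] -> [2, 23, -26, -47, 17, 27, -16] -> [23, -47, 17, 27] -> [-23, 47, -17, -27] -> -27
  [-5, -8, -23] -> [-10, -13, -28] -> [-13] -> [13] -> 13
  [-42, -47, 43, 0, -21, -10] -> [-47, -52, 38, -5, -26, -15] -> [-47, -5, -15] -> [47, 5, 15] -> 5
  [-5, -35, 11, 3, -47, -40, -47, -36, -6] -> [-10, -40, 6, -2, -52, -45, -52, -41, -11] -> [-45, -41, -11] -> [45, 41, 11] -> 11

-15; -27; 13; 5; 11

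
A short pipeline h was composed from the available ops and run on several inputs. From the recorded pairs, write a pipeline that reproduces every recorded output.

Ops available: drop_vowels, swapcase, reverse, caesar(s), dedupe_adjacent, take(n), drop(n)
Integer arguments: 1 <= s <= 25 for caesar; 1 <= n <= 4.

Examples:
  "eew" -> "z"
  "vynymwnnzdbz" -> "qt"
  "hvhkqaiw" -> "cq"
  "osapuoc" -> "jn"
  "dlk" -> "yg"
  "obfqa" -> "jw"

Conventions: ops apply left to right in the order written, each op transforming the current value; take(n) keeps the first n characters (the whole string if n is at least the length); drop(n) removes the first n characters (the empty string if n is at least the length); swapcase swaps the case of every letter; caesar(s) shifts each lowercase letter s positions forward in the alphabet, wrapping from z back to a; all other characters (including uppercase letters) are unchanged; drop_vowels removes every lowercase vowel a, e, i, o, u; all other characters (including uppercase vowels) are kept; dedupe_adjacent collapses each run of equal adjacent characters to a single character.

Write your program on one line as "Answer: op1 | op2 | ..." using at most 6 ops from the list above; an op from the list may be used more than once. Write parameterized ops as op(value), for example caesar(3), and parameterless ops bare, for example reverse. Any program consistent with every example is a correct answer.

take(2) | reverse | caesar(21) | dedupe_adjacent | reverse

Check, running the answer program on each example:
  "eew" -> "ee" -> "ee" -> "zz" -> "z" -> "z"
  "vynymwnnzdbz" -> "vy" -> "yv" -> "tq" -> "tq" -> "qt"
  "hvhkqaiw" -> "hv" -> "vh" -> "qc" -> "qc" -> "cq"
  "osapuoc" -> "os" -> "so" -> "nj" -> "nj" -> "jn"
  "dlk" -> "dl" -> "ld" -> "gy" -> "gy" -> "yg"
  "obfqa" -> "ob" -> "bo" -> "wj" -> "wj" -> "jw"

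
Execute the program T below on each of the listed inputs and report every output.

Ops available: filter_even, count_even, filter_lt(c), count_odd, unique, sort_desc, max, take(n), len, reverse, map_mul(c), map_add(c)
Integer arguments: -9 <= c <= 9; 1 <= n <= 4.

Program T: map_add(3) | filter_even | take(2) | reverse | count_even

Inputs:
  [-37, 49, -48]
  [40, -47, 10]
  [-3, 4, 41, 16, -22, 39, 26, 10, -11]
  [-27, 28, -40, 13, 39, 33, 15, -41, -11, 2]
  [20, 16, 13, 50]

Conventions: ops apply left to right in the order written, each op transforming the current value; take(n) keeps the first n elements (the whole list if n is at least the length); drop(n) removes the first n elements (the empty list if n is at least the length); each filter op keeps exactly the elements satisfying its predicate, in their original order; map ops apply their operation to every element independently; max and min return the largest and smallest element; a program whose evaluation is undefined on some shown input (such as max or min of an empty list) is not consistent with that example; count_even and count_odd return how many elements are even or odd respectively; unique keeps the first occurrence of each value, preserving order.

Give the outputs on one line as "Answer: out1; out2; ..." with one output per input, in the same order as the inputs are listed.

2; 1; 2; 2; 1

Execution, op by op:
  [-37, 49, -48] -> [-34, 52, -45] -> [-34, 52] -> [-34, 52] -> [52, -34] -> 2
  [40, -47, 10] -> [43, -44, 13] -> [-44] -> [-44] -> [-44] -> 1
  [-3, 4, 41, 16, -22, 39, 26, 10, -11] -> [0, 7, 44, 19, -19, 42, 29, 13, -8] -> [0, 44, 42, -8] -> [0, 44] -> [44, 0] -> 2
  [-27, 28, -40, 13, 39, 33, 15, -41, -11, 2] -> [-24, 31, -37, 16, 42, 36, 18, -38, -8, 5] -> [-24, 16, 42, 36, 18, -38, -8] -> [-24, 16] -> [16, -24] -> 2
  [20, 16, 13, 50] -> [23, 19, 16, 53] -> [16] -> [16] -> [16] -> 1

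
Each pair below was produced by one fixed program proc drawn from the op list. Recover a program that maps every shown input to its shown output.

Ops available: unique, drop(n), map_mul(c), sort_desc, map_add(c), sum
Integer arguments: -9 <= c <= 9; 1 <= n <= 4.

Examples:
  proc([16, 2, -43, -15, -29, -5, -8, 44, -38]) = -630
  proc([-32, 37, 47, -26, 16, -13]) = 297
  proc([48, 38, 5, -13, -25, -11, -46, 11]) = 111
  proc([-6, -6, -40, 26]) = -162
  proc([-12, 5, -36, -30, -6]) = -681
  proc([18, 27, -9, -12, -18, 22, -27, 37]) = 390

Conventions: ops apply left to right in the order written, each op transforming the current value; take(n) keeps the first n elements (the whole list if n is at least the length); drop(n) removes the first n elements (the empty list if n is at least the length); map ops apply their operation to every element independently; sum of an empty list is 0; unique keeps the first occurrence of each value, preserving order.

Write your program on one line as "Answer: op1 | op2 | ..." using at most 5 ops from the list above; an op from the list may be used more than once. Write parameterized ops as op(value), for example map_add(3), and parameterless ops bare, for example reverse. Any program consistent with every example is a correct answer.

map_mul(9) | unique | map_add(6) | sort_desc | sum

Check, running the answer program on each example:
  [16, 2, -43, -15, -29, -5, -8, 44, -38] -> [144, 18, -387, -135, -261, -45, -72, 396, -342] -> [144, 18, -387, -135, -261, -45, -72, 396, -342] -> [150, 24, -381, -129, -255, -39, -66, 402, -336] -> [402, 150, 24, -39, -66, -129, -255, -336, -381] -> -630
  [-32, 37, 47, -26, 16, -13] -> [-288, 333, 423, -234, 144, -117] -> [-288, 333, 423, -234, 144, -117] -> [-282, 339, 429, -228, 150, -111] -> [429, 339, 150, -111, -228, -282] -> 297
  [48, 38, 5, -13, -25, -11, -46, 11] -> [432, 342, 45, -117, -225, -99, -414, 99] -> [432, 342, 45, -117, -225, -99, -414, 99] -> [438, 348, 51, -111, -219, -93, -408, 105] -> [438, 348, 105, 51, -93, -111, -219, -408] -> 111
  [-6, -6, -40, 26] -> [-54, -54, -360, 234] -> [-54, -360, 234] -> [-48, -354, 240] -> [240, -48, -354] -> -162
  [-12, 5, -36, -30, -6] -> [-108, 45, -324, -270, -54] -> [-108, 45, -324, -270, -54] -> [-102, 51, -318, -264, -48] -> [51, -48, -102, -264, -318] -> -681
  [18, 27, -9, -12, -18, 22, -27, 37] -> [162, 243, -81, -108, -162, 198, -243, 333] -> [162, 243, -81, -108, -162, 198, -243, 333] -> [168, 249, -75, -102, -156, 204, -237, 339] -> [339, 249, 204, 168, -75, -102, -156, -237] -> 390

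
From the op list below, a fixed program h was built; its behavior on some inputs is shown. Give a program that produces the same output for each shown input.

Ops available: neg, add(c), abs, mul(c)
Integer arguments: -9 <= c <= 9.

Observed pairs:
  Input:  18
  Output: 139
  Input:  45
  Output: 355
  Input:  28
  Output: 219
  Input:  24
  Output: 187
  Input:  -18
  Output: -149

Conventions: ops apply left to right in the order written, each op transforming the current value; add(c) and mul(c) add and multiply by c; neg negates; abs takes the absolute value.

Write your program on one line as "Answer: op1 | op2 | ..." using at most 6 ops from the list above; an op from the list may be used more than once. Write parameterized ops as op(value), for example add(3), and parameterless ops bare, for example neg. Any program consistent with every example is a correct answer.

neg | mul(-2) | neg | mul(4) | neg | add(-5)

Check, running the answer program on each example:
  18 -> -18 -> 36 -> -36 -> -144 -> 144 -> 139
  45 -> -45 -> 90 -> -90 -> -360 -> 360 -> 355
  28 -> -28 -> 56 -> -56 -> -224 -> 224 -> 219
  24 -> -24 -> 48 -> -48 -> -192 -> 192 -> 187
  -18 -> 18 -> -36 -> 36 -> 144 -> -144 -> -149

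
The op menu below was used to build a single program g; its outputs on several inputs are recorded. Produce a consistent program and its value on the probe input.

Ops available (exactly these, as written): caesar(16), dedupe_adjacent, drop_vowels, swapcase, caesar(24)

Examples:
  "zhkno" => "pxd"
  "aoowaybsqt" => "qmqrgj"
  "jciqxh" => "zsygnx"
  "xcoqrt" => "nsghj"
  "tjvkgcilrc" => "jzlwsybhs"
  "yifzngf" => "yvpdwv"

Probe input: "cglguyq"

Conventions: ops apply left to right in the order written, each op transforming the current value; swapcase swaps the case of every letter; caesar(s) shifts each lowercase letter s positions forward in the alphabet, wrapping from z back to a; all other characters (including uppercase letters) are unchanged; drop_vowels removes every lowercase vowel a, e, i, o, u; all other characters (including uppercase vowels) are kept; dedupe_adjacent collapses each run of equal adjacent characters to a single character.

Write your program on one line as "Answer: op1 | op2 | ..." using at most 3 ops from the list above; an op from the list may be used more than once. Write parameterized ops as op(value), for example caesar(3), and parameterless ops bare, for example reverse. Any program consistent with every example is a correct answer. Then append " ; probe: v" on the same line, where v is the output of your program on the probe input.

caesar(16) | drop_vowels ; probe: "swbwkg"

Check, running the answer program on each example:
  "zhkno" -> "pxade" -> "pxd"
  "aoowaybsqt" -> "qeemqorigj" -> "qmqrgj"
  "jciqxh" -> "zsygnx" -> "zsygnx"
  "xcoqrt" -> "nseghj" -> "nsghj"
  "tjvkgcilrc" -> "jzlawsybhs" -> "jzlwsybhs"
  "yifzngf" -> "oyvpdwv" -> "yvpdwv"
  probe: "cglguyq" -> "swbwkog" -> "swbwkg"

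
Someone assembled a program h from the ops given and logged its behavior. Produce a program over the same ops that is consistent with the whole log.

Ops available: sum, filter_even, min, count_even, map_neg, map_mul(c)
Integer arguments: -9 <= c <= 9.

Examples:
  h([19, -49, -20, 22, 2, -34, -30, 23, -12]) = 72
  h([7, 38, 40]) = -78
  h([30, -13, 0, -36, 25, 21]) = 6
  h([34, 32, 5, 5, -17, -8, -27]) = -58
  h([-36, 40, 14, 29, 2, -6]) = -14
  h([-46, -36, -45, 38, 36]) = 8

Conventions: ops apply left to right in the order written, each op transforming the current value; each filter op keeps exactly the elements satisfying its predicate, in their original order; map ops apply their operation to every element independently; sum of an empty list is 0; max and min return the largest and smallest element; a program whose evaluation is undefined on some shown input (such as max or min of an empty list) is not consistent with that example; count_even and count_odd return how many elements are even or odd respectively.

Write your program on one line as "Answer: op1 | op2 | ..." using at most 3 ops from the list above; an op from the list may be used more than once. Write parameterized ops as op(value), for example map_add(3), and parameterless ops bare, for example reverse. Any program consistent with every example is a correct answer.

filter_even | map_neg | sum

Check, running the answer program on each example:
  [19, -49, -20, 22, 2, -34, -30, 23, -12] -> [-20, 22, 2, -34, -30, -12] -> [20, -22, -2, 34, 30, 12] -> 72
  [7, 38, 40] -> [38, 40] -> [-38, -40] -> -78
  [30, -13, 0, -36, 25, 21] -> [30, 0, -36] -> [-30, 0, 36] -> 6
  [34, 32, 5, 5, -17, -8, -27] -> [34, 32, -8] -> [-34, -32, 8] -> -58
  [-36, 40, 14, 29, 2, -6] -> [-36, 40, 14, 2, -6] -> [36, -40, -14, -2, 6] -> -14
  [-46, -36, -45, 38, 36] -> [-46, -36, 38, 36] -> [46, 36, -38, -36] -> 8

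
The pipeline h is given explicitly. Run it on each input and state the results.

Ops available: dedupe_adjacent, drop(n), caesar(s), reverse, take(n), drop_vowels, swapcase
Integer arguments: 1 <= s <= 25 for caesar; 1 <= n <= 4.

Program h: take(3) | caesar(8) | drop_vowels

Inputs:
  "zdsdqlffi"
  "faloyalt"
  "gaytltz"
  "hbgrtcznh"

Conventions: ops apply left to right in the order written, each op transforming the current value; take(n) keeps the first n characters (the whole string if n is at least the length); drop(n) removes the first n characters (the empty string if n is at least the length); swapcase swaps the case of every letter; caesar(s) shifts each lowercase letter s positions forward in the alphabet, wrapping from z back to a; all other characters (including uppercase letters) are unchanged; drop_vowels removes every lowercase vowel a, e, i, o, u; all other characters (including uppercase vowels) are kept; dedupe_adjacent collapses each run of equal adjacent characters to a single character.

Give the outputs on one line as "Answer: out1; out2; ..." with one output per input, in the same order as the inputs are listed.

Execution, op by op:
  "zdsdqlffi" -> "zds" -> "hla" -> "hl"
  "faloyalt" -> "fal" -> "nit" -> "nt"
  "gaytltz" -> "gay" -> "oig" -> "g"
  "hbgrtcznh" -> "hbg" -> "pjo" -> "pj"

"hl"; "nt"; "g"; "pj"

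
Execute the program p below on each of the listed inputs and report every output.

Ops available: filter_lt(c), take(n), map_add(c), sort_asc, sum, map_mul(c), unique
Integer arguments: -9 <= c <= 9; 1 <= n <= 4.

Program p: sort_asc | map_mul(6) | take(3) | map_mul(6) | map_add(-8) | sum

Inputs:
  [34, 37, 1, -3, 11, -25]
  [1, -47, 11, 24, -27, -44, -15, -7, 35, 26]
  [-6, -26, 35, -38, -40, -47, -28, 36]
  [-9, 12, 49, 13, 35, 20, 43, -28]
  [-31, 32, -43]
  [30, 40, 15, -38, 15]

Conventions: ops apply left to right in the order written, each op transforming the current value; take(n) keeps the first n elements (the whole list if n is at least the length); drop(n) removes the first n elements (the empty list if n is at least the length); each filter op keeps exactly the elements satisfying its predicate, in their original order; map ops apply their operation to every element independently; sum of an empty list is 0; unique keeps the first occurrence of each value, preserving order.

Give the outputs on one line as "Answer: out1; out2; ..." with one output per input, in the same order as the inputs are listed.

-996; -4272; -4524; -924; -1536; -312

Execution, op by op:
  [34, 37, 1, -3, 11, -25] -> [-25, -3, 1, 11, 34, 37] -> [-150, -18, 6, 66, 204, 222] -> [-150, -18, 6] -> [-900, -108, 36] -> [-908, -116, 28] -> -996
  [1, -47, 11, 24, -27, -44, -15, -7, 35, 26] -> [-47, -44, -27, -15, -7, 1, 11, 24, 26, 35] -> [-282, -264, -162, -90, -42, 6, 66, 144, 156, 210] -> [-282, -264, -162] -> [-1692, -1584, -972] -> [-1700, -1592, -980] -> -4272
  [-6, -26, 35, -38, -40, -47, -28, 36] -> [-47, -40, -38, -28, -26, -6, 35, 36] -> [-282, -240, -228, -168, -156, -36, 210, 216] -> [-282, -240, -228] -> [-1692, -1440, -1368] -> [-1700, -1448, -1376] -> -4524
  [-9, 12, 49, 13, 35, 20, 43, -28] -> [-28, -9, 12, 13, 20, 35, 43, 49] -> [-168, -54, 72, 78, 120, 210, 258, 294] -> [-168, -54, 72] -> [-1008, -324, 432] -> [-1016, -332, 424] -> -924
  [-31, 32, -43] -> [-43, -31, 32] -> [-258, -186, 192] -> [-258, -186, 192] -> [-1548, -1116, 1152] -> [-1556, -1124, 1144] -> -1536
  [30, 40, 15, -38, 15] -> [-38, 15, 15, 30, 40] -> [-228, 90, 90, 180, 240] -> [-228, 90, 90] -> [-1368, 540, 540] -> [-1376, 532, 532] -> -312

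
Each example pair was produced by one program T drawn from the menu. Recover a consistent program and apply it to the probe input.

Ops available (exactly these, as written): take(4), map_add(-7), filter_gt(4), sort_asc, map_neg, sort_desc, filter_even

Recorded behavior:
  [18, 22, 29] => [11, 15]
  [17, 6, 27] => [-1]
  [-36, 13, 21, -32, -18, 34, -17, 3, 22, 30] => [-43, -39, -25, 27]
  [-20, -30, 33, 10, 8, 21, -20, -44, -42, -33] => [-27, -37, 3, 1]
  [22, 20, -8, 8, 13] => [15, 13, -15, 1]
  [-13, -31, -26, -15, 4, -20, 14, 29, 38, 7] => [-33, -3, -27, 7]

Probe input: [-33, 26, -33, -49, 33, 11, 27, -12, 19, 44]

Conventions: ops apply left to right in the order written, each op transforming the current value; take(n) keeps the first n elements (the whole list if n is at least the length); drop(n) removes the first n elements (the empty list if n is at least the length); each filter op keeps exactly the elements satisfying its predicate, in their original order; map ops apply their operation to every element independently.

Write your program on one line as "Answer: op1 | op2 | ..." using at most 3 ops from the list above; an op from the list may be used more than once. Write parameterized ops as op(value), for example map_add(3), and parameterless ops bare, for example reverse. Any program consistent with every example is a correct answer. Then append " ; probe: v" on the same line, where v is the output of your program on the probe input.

filter_even | take(4) | map_add(-7) ; probe: [19, -19, 37]

Check, running the answer program on each example:
  [18, 22, 29] -> [18, 22] -> [18, 22] -> [11, 15]
  [17, 6, 27] -> [6] -> [6] -> [-1]
  [-36, 13, 21, -32, -18, 34, -17, 3, 22, 30] -> [-36, -32, -18, 34, 22, 30] -> [-36, -32, -18, 34] -> [-43, -39, -25, 27]
  [-20, -30, 33, 10, 8, 21, -20, -44, -42, -33] -> [-20, -30, 10, 8, -20, -44, -42] -> [-20, -30, 10, 8] -> [-27, -37, 3, 1]
  [22, 20, -8, 8, 13] -> [22, 20, -8, 8] -> [22, 20, -8, 8] -> [15, 13, -15, 1]
  [-13, -31, -26, -15, 4, -20, 14, 29, 38, 7] -> [-26, 4, -20, 14, 38] -> [-26, 4, -20, 14] -> [-33, -3, -27, 7]
  probe: [-33, 26, -33, -49, 33, 11, 27, -12, 19, 44] -> [26, -12, 44] -> [26, -12, 44] -> [19, -19, 37]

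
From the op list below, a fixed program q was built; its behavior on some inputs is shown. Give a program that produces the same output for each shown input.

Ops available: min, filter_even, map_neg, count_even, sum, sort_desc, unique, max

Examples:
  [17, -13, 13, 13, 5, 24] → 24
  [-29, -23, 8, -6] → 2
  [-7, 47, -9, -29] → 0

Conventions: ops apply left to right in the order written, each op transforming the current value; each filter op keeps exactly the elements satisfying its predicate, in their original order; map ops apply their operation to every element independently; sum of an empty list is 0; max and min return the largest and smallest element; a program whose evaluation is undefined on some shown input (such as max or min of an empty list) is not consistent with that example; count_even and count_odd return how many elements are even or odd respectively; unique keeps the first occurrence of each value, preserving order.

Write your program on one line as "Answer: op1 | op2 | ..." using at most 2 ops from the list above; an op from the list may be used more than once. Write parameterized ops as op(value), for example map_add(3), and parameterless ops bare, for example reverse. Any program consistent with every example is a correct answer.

filter_even | sum

Check, running the answer program on each example:
  [17, -13, 13, 13, 5, 24] -> [24] -> 24
  [-29, -23, 8, -6] -> [8, -6] -> 2
  [-7, 47, -9, -29] -> [] -> 0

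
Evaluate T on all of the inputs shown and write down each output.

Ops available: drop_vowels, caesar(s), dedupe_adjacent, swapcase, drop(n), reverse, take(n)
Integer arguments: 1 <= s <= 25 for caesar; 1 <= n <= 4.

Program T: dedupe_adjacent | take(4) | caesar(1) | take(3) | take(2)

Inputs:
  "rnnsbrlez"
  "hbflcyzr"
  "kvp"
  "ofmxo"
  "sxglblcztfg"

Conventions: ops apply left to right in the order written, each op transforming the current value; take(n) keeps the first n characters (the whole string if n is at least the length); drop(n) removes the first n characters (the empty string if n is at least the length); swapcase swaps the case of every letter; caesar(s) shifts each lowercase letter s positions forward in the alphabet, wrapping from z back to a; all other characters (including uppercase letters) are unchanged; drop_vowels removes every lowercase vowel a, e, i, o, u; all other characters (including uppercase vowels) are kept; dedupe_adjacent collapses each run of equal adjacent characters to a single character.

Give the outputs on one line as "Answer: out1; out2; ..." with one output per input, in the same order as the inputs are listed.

"so"; "ic"; "lw"; "pg"; "ty"

Execution, op by op:
  "rnnsbrlez" -> "rnsbrlez" -> "rnsb" -> "sotc" -> "sot" -> "so"
  "hbflcyzr" -> "hbflcyzr" -> "hbfl" -> "icgm" -> "icg" -> "ic"
  "kvp" -> "kvp" -> "kvp" -> "lwq" -> "lwq" -> "lw"
  "ofmxo" -> "ofmxo" -> "ofmx" -> "pgny" -> "pgn" -> "pg"
  "sxglblcztfg" -> "sxglblcztfg" -> "sxgl" -> "tyhm" -> "tyh" -> "ty"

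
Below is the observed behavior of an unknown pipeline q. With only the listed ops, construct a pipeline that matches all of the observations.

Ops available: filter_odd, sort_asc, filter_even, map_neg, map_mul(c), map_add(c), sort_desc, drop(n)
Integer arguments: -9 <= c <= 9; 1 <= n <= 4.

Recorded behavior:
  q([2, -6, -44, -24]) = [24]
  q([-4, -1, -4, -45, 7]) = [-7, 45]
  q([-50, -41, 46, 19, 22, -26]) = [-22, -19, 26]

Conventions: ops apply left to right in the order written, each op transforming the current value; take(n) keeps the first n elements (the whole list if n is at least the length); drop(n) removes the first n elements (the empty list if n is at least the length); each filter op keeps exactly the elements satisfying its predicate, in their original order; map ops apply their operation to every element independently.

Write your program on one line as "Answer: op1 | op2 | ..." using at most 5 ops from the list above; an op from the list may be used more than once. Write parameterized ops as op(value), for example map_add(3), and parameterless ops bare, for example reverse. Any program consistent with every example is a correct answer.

map_neg | drop(3) | sort_desc | sort_asc

Check, running the answer program on each example:
  [2, -6, -44, -24] -> [-2, 6, 44, 24] -> [24] -> [24] -> [24]
  [-4, -1, -4, -45, 7] -> [4, 1, 4, 45, -7] -> [45, -7] -> [45, -7] -> [-7, 45]
  [-50, -41, 46, 19, 22, -26] -> [50, 41, -46, -19, -22, 26] -> [-19, -22, 26] -> [26, -19, -22] -> [-22, -19, 26]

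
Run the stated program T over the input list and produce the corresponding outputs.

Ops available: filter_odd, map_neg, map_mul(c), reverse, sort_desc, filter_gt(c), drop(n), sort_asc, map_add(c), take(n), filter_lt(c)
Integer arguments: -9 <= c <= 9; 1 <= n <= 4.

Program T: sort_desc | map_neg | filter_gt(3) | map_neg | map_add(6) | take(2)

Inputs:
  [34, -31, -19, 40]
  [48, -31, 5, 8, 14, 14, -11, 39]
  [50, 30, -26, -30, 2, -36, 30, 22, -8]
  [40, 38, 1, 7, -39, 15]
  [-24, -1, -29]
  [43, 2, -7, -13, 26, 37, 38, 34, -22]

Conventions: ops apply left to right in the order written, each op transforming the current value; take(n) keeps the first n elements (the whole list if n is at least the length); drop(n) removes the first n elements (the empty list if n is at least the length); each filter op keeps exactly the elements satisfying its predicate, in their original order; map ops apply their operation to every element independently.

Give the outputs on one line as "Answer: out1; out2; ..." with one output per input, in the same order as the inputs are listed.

[-13, -25]; [-5, -25]; [-2, -20]; [-33]; [-18, -23]; [-1, -7]

Execution, op by op:
  [34, -31, -19, 40] -> [40, 34, -19, -31] -> [-40, -34, 19, 31] -> [19, 31] -> [-19, -31] -> [-13, -25] -> [-13, -25]
  [48, -31, 5, 8, 14, 14, -11, 39] -> [48, 39, 14, 14, 8, 5, -11, -31] -> [-48, -39, -14, -14, -8, -5, 11, 31] -> [11, 31] -> [-11, -31] -> [-5, -25] -> [-5, -25]
  [50, 30, -26, -30, 2, -36, 30, 22, -8] -> [50, 30, 30, 22, 2, -8, -26, -30, -36] -> [-50, -30, -30, -22, -2, 8, 26, 30, 36] -> [8, 26, 30, 36] -> [-8, -26, -30, -36] -> [-2, -20, -24, -30] -> [-2, -20]
  [40, 38, 1, 7, -39, 15] -> [40, 38, 15, 7, 1, -39] -> [-40, -38, -15, -7, -1, 39] -> [39] -> [-39] -> [-33] -> [-33]
  [-24, -1, -29] -> [-1, -24, -29] -> [1, 24, 29] -> [24, 29] -> [-24, -29] -> [-18, -23] -> [-18, -23]
  [43, 2, -7, -13, 26, 37, 38, 34, -22] -> [43, 38, 37, 34, 26, 2, -7, -13, -22] -> [-43, -38, -37, -34, -26, -2, 7, 13, 22] -> [7, 13, 22] -> [-7, -13, -22] -> [-1, -7, -16] -> [-1, -7]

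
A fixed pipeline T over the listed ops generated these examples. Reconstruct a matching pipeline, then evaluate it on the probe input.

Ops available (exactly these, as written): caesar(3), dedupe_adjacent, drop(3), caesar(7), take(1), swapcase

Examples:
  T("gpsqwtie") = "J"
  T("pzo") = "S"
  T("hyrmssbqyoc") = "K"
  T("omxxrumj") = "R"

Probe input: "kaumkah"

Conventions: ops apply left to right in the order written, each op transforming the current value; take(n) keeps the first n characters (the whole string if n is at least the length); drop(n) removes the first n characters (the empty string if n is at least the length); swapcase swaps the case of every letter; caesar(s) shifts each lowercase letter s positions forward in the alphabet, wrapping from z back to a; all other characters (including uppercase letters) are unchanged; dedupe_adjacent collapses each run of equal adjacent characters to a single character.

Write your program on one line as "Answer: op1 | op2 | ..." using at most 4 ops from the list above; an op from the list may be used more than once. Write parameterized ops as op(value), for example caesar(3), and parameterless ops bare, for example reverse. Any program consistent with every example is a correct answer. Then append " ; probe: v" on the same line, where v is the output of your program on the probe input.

caesar(3) | take(1) | swapcase ; probe: "N"

Check, running the answer program on each example:
  "gpsqwtie" -> "jsvtzwlh" -> "j" -> "J"
  "pzo" -> "scr" -> "s" -> "S"
  "hyrmssbqyoc" -> "kbupvvetbrf" -> "k" -> "K"
  "omxxrumj" -> "rpaauxpm" -> "r" -> "R"
  probe: "kaumkah" -> "ndxpndk" -> "n" -> "N"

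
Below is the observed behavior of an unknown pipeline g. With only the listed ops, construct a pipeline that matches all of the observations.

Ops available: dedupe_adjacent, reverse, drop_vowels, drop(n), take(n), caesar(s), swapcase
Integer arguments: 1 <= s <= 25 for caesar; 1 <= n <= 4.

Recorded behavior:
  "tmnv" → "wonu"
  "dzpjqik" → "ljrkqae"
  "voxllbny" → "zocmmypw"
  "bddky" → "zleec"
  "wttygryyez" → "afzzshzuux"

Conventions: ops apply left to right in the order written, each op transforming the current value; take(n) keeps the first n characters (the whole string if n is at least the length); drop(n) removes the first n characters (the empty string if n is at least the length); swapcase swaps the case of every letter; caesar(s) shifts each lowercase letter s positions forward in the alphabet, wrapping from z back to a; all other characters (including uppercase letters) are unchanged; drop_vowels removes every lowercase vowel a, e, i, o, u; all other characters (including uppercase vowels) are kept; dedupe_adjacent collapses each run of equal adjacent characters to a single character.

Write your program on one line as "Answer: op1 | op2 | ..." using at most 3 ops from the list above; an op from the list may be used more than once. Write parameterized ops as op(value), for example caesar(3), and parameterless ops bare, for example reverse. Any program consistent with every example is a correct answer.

caesar(7) | caesar(20) | reverse

Check, running the answer program on each example:
  "tmnv" -> "atuc" -> "unow" -> "wonu"
  "dzpjqik" -> "kgwqxpr" -> "eaqkrjl" -> "ljrkqae"
  "voxllbny" -> "cvessiuf" -> "wpymmcoz" -> "zocmmypw"
  "bddky" -> "ikkrf" -> "ceelz" -> "zleec"
  "wttygryyez" -> "daafnyfflg" -> "xuuzhszzfa" -> "afzzshzuux"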